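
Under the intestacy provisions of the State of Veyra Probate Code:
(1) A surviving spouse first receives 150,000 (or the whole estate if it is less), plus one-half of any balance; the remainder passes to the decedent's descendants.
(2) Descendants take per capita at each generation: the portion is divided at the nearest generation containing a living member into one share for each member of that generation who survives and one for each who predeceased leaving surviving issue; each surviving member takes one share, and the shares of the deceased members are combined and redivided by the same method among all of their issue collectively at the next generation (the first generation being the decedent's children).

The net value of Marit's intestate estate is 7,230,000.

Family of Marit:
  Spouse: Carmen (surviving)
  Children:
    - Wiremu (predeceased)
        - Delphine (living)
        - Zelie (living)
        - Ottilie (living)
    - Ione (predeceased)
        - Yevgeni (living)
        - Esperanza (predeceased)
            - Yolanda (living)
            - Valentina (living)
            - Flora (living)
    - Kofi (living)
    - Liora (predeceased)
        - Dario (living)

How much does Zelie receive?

Carmen first takes 150,000, leaving a balance of 7,080,000. Carmen then takes one-half of the balance (3,540,000), for a total of 3,690,000. The remaining 3,540,000 passes to the descendants.
The descendants' portion (3,540,000) is divided at the children's generation into 4 shares of 885,000. Kofi takes 885,000. The 3 shares of the deceased (Wiremu, Ione, and Liora) are combined into a pool of 2,655,000.
That pool (2,655,000) is divided at the grandchildren's generation into 6 shares of 442,500. Delphine, Zelie, Ottilie, Yevgeni, and Dario each take 442,500. The remaining share for the deceased Esperanza (442,500) is carried to the next generation.
That pool (442,500) is divided at the great-grandchildren's generation equally among Yolanda, Valentina, and Flora: 147,500 each.

Zelie receives 442,500.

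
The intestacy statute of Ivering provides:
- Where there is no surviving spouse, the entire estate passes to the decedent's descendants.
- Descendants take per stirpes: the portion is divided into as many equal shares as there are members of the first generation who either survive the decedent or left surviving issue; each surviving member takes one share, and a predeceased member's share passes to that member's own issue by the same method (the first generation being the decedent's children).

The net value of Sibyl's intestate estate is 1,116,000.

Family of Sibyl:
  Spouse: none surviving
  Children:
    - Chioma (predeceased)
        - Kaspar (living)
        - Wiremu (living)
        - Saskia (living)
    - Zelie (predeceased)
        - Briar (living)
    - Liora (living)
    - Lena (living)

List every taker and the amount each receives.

The entire 1,116,000 passes to the descendants.
That amount (1,116,000) is divided into 4 shares of 279,000: Liora and Lena each take 279,000; Chioma's 279,000 share passes to Chioma's issue; Zelie's 279,000 share passes to Zelie's issue.
Chioma's share (279,000) is divided into 3 shares of 93,000: Kaspar, Wiremu, and Saskia each take 93,000.
Zelie's share (279,000) passes entirely to Briar.

Kaspar: 93,000; Wiremu: 93,000; Saskia: 93,000; Briar: 279,000; Liora: 279,000; Lena: 279,000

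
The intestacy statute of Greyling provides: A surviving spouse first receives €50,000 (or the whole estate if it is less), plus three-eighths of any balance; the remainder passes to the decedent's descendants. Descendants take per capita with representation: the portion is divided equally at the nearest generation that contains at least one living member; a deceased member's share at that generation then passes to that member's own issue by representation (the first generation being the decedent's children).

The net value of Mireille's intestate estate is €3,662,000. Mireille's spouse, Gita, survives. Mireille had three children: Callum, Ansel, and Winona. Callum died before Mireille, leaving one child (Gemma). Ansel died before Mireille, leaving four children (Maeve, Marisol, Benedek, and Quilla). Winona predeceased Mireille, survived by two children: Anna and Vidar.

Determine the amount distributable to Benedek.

Gita first takes €50,000, leaving a balance of €3,612,000. Gita then takes three-eighths of the balance (€1,354,500), for a total of €1,404,500. The remaining €2,257,500 passes to the descendants.
No child survives, so the initial division is made at the grandchildren's generation.
The descendants' portion (€2,257,500) is divided into 7 shares of €322,500: Gemma, Maeve, Marisol, Benedek, Quilla, Anna, and Vidar each take €322,500.

Benedek receives €322,500.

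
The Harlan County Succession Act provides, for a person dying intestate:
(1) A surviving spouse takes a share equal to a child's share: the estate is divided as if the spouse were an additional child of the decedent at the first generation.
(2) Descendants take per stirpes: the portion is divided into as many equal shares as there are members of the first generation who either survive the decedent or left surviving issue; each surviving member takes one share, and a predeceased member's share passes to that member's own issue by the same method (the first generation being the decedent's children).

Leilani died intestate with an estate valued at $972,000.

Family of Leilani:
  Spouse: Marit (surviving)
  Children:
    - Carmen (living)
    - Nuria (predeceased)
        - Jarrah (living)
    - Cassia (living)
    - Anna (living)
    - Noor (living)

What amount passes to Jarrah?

The spouse counts as an additional share at the children's level, so there are 6 primary shares of $162,000. Marit takes one such share ($162,000).
The children's combined portion ($810,000) is divided into 5 shares of $162,000: Carmen, Cassia, Anna, and Noor each take $162,000; Nuria's $162,000 share passes to Nuria's issue.
Nuria's share ($162,000) passes entirely to Jarrah.

Jarrah receives $162,000.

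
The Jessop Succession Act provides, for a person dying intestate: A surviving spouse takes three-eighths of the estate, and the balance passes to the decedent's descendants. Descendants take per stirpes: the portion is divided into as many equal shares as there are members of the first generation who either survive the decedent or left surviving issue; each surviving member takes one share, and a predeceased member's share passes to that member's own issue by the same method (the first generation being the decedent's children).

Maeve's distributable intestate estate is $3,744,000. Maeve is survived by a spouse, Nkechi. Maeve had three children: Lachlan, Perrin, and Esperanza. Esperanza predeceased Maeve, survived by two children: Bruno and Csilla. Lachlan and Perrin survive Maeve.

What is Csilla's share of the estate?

Csilla receives $390,000.

Nkechi takes three-eighths of $3,744,000 = $1,404,000. The remaining $2,340,000 passes to the descendants.
The descendants' portion ($2,340,000) is divided into 3 shares of $780,000: Lachlan and Perrin each take $780,000; Esperanza's $780,000 share passes to Esperanza's issue.
Esperanza's share ($780,000) is divided into 2 shares of $390,000: Bruno and Csilla each take $390,000.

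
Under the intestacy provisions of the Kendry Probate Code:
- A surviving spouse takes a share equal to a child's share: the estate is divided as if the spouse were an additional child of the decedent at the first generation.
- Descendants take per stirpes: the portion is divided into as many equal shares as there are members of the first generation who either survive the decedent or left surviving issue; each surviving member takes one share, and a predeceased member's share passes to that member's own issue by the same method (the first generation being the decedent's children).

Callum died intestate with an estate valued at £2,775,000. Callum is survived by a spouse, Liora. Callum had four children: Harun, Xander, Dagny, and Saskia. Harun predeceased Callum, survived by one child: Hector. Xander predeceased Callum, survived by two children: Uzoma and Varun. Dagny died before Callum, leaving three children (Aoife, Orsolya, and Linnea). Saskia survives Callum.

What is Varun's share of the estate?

The spouse counts as an additional share at the children's level, so there are 5 primary shares of £555,000. Liora takes one such share (£555,000).
The children's combined portion (£2,220,000) is divided into 4 shares of £555,000: Saskia takes £555,000; Harun's £555,000 share passes to Harun's issue; Xander's £555,000 share passes to Xander's issue; Dagny's £555,000 share passes to Dagny's issue.
Harun's share (£555,000) passes entirely to Hector.
Xander's share (£555,000) is divided into 2 shares of £277,500: Uzoma and Varun each take £277,500.
Dagny's share (£555,000) is divided into 3 shares of £185,000: Aoife, Orsolya, and Linnea each take £185,000.

Varun receives £277,500.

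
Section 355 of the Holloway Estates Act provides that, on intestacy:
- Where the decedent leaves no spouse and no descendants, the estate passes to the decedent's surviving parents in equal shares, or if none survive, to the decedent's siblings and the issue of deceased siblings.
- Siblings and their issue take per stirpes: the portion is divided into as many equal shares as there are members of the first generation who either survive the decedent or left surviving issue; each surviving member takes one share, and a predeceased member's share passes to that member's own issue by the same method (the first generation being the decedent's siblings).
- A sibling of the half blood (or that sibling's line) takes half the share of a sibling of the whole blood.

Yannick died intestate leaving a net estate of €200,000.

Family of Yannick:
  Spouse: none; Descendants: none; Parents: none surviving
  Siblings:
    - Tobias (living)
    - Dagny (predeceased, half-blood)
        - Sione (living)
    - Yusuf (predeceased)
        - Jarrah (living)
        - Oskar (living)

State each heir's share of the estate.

Tobias: €80,000; Sione: €40,000; Jarrah: €40,000; Oskar: €40,000

The entire €200,000 passes to the siblings and their issue.
Counting each half-blood sibling's line as half a unit, there are 5/2 units in €200,000, so one unit is €80,000. Whole-blood lines (Tobias and Yusuf) take €80,000 each; half-blood lines (Dagny) take €40,000 each.
Dagny's share (€40,000) passes entirely to Sione.
Yusuf's share (€80,000) is divided into 2 shares of €40,000: Jarrah and Oskar each take €40,000.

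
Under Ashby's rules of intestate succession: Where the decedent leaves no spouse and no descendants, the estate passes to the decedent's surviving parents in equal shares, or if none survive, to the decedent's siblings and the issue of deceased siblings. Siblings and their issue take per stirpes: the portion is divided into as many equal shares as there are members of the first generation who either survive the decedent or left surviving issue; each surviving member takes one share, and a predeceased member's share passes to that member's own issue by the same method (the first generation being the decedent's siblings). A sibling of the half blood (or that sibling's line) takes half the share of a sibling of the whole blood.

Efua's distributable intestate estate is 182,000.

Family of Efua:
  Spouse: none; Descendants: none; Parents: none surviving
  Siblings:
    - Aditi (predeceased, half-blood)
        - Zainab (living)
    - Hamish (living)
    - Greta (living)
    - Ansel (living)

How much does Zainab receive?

The entire 182,000 passes to the siblings and their issue.
Counting each half-blood sibling's line as half a unit, there are 7/2 units in 182,000, so one unit is 52,000. Whole-blood lines (Hamish, Greta, and Ansel) take 52,000 each; half-blood lines (Aditi) take 26,000 each.
Aditi's share (26,000) passes entirely to Zainab.

Zainab receives 26,000.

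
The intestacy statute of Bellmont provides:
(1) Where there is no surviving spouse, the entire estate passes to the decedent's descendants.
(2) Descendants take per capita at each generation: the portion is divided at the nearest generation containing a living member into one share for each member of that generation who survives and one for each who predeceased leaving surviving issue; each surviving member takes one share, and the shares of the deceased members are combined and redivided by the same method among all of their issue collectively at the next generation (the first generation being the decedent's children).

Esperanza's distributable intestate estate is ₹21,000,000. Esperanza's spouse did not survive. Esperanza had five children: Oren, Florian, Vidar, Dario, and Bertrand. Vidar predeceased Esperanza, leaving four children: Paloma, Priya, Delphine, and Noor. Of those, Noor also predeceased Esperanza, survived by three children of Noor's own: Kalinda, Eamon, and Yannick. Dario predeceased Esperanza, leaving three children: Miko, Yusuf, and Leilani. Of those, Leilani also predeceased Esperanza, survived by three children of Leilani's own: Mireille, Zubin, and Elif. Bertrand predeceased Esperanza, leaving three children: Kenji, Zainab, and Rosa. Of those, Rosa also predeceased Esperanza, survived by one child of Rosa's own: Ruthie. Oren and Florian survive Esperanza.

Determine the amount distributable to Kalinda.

Kalinda receives ₹540,000.

The entire ₹21,000,000 passes to the descendants.
That amount (₹21,000,000) is divided at the children's generation into 5 shares of ₹4,200,000. Oren and Florian each take ₹4,200,000. The 3 shares of the deceased (Vidar, Dario, and Bertrand) are combined into a pool of ₹12,600,000.
That pool (₹12,600,000) is divided at the grandchildren's generation into 10 shares of ₹1,260,000. Paloma, Priya, Delphine, Miko, Yusuf, Kenji, and Zainab each take ₹1,260,000. The 3 shares of the deceased (Noor, Leilani, and Rosa) are combined into a pool of ₹3,780,000.
That pool (₹3,780,000) is divided at the great-grandchildren's generation equally among Kalinda, Eamon, Yannick, Mireille, Zubin, Elif, and Ruthie: ₹540,000 each.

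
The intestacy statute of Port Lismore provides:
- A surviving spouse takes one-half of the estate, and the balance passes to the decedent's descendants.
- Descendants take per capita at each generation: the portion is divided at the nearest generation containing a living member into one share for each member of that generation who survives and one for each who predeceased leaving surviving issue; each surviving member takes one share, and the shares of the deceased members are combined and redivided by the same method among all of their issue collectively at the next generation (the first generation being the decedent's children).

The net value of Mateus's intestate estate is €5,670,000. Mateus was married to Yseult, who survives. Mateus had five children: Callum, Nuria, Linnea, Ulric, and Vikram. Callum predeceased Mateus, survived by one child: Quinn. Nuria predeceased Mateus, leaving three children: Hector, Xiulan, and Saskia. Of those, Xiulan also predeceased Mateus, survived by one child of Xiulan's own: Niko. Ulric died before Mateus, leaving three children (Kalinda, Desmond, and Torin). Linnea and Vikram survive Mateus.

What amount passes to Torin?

Yseult takes one-half of €5,670,000 = €2,835,000. The remaining €2,835,000 passes to the descendants.
The descendants' portion (€2,835,000) is divided at the children's generation into 5 shares of €567,000. Linnea and Vikram each take €567,000. The 3 shares of the deceased (Callum, Nuria, and Ulric) are combined into a pool of €1,701,000.
That pool (€1,701,000) is divided at the grandchildren's generation into 7 shares of €243,000. Quinn, Hector, Saskia, Kalinda, Desmond, and Torin each take €243,000. The remaining share for the deceased Xiulan (€243,000) is carried to the next generation.
That pool (€243,000) passes entirely to Niko, the sole taker at the great-grandchildren's generation.

Torin receives €243,000.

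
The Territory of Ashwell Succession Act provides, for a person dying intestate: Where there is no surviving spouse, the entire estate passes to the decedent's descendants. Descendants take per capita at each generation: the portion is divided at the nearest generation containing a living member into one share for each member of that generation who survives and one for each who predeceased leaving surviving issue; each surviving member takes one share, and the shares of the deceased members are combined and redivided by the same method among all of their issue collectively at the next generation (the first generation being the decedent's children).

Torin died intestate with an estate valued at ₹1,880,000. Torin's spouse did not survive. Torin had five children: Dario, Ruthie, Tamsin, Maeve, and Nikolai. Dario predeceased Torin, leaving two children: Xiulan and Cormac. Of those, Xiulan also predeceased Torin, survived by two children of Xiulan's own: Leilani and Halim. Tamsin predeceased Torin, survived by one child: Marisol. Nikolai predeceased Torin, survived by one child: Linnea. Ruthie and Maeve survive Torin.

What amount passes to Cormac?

The entire ₹1,880,000 passes to the descendants.
That amount (₹1,880,000) is divided at the children's generation into 5 shares of ₹376,000. Ruthie and Maeve each take ₹376,000. The 3 shares of the deceased (Dario, Tamsin, and Nikolai) are combined into a pool of ₹1,128,000.
That pool (₹1,128,000) is divided at the grandchildren's generation into 4 shares of ₹282,000. Cormac, Marisol, and Linnea each take ₹282,000. The remaining share for the deceased Xiulan (₹282,000) is carried to the next generation.
That pool (₹282,000) is divided at the great-grandchildren's generation equally among Leilani and Halim: ₹141,000 each.

Cormac receives ₹282,000.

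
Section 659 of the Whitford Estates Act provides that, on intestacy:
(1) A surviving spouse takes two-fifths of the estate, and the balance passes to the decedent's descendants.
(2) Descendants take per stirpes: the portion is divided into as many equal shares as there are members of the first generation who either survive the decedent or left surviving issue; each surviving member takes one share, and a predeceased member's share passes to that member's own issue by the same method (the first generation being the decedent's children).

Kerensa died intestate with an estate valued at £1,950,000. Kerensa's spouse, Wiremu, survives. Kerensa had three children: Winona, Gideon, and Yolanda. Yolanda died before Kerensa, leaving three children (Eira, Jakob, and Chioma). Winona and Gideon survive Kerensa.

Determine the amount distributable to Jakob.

Wiremu takes two-fifths of £1,950,000 = £780,000. The remaining £1,170,000 passes to the descendants.
The descendants' portion (£1,170,000) is divided into 3 shares of £390,000: Winona and Gideon each take £390,000; Yolanda's £390,000 share passes to Yolanda's issue.
Yolanda's share (£390,000) is divided into 3 shares of £130,000: Eira, Jakob, and Chioma each take £130,000.

Jakob receives £130,000.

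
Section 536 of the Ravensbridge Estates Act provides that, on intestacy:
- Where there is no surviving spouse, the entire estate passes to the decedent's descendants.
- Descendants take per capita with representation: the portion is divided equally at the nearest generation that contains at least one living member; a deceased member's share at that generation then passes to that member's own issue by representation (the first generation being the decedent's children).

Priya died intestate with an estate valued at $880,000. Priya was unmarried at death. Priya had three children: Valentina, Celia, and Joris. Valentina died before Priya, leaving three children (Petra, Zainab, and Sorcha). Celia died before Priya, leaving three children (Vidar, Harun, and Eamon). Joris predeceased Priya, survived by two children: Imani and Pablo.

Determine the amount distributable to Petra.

The entire $880,000 passes to the descendants.
No child survives, so the initial division is made at the grandchildren's generation.
That amount ($880,000) is divided into 8 shares of $110,000: Petra, Zainab, Sorcha, Vidar, Harun, Eamon, Imani, and Pablo each take $110,000.

Petra receives $110,000.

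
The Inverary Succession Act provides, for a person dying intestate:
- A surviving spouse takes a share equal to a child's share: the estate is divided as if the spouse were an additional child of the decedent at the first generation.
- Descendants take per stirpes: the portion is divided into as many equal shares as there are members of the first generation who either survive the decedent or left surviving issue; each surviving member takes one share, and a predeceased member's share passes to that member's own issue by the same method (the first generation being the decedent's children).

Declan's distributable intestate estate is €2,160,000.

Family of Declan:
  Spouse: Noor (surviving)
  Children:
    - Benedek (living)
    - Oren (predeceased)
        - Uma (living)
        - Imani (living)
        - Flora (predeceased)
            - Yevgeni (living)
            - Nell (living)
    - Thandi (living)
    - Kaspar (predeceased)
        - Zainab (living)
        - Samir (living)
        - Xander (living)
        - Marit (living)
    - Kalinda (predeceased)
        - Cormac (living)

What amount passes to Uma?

The spouse counts as an additional share at the children's level, so there are 6 primary shares of €360,000. Noor takes one such share (€360,000).
The children's combined portion (€1,800,000) is divided into 5 shares of €360,000: Benedek and Thandi each take €360,000; Oren's €360,000 share passes to Oren's issue; Kaspar's €360,000 share passes to Kaspar's issue; Kalinda's €360,000 share passes to Kalinda's issue.
Oren's share (€360,000) is divided into 3 shares of €120,000: Uma and Imani each take €120,000; Flora's €120,000 share passes to Flora's issue.
Flora's share (€120,000) is divided into 2 shares of €60,000: Yevgeni and Nell each take €60,000.
Kaspar's share (€360,000) is divided into 4 shares of €90,000: Zainab, Samir, Xander, and Marit each take €90,000.
Kalinda's share (€360,000) passes entirely to Cormac.

Uma receives €120,000.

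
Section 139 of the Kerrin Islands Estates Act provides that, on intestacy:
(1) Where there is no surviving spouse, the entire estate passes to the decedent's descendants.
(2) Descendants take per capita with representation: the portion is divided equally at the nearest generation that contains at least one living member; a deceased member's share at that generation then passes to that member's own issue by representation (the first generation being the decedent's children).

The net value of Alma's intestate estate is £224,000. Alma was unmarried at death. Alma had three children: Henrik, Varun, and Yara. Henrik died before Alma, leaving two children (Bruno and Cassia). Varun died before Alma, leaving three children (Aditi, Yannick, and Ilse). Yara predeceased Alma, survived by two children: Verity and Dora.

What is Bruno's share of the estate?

Bruno receives £32,000.

The entire £224,000 passes to the descendants.
No child survives, so the initial division is made at the grandchildren's generation.
That amount (£224,000) is divided into 7 shares of £32,000: Bruno, Cassia, Aditi, Yannick, Ilse, Verity, and Dora each take £32,000.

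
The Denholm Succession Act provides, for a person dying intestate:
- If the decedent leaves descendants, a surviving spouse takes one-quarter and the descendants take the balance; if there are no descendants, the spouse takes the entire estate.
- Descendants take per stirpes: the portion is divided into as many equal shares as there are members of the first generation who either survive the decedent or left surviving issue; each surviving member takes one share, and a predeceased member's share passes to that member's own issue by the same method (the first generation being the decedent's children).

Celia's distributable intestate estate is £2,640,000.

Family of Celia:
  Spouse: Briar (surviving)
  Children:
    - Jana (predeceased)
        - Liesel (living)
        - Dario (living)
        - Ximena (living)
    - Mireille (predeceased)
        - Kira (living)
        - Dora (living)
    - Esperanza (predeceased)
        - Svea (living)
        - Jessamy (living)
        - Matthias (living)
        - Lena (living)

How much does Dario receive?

Dario receives £220,000.

Briar takes one-quarter of £2,640,000 = £660,000. The remaining £1,980,000 passes to the descendants.
The descendants' portion (£1,980,000) is divided into 3 shares of £660,000: Jana's £660,000 share passes to Jana's issue; Mireille's £660,000 share passes to Mireille's issue; Esperanza's £660,000 share passes to Esperanza's issue.
Jana's share (£660,000) is divided into 3 shares of £220,000: Liesel, Dario, and Ximena each take £220,000.
Mireille's share (£660,000) is divided into 2 shares of £330,000: Kira and Dora each take £330,000.
Esperanza's share (£660,000) is divided into 4 shares of £165,000: Svea, Jessamy, Matthias, and Lena each take £165,000.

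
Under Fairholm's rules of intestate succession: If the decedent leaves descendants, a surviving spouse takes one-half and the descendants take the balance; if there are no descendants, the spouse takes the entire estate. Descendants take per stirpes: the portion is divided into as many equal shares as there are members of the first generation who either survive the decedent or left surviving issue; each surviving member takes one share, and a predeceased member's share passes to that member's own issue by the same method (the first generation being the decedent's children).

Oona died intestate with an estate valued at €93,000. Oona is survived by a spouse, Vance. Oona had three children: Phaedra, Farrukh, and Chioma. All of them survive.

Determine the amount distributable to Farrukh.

Vance takes one-half of €93,000 = €46,500. The remaining €46,500 passes to the descendants.
The descendants' portion (€46,500) is divided into 3 shares of €15,500: Phaedra, Farrukh, and Chioma each take €15,500.

Farrukh receives €15,500.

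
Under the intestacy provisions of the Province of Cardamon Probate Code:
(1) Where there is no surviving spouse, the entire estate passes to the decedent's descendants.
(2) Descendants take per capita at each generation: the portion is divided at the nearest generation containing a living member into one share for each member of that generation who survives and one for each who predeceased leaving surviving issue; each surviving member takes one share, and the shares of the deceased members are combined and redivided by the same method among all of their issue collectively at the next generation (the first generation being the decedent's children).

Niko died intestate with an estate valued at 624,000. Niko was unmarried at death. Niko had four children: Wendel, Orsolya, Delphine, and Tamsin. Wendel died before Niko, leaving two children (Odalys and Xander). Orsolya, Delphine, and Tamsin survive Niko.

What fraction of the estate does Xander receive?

The entire 624,000 passes to the descendants.
That amount (624,000) is divided at the children's generation into 4 shares of 156,000. Orsolya, Delphine, and Tamsin each take 156,000. The remaining share for the deceased Wendel (156,000) is carried to the next generation.
That pool (156,000) is divided at the grandchildren's generation equally among Odalys and Xander: 78,000 each.

Xander receives 1/8 of the estate.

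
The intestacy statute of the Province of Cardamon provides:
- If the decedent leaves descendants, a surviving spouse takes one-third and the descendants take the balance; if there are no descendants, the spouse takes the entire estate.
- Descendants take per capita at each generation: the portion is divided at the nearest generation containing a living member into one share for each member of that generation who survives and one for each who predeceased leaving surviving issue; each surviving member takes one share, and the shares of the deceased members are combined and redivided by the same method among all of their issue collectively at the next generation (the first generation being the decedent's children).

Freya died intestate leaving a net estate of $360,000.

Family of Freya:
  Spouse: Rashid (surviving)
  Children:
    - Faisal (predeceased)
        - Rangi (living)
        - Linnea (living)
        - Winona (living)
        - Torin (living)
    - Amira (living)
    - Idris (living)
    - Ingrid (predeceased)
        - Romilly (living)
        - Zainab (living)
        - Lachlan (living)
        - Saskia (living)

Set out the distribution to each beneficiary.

Rashid: $120,000; Rangi: $15,000; Linnea: $15,000; Winona: $15,000; Torin: $15,000; Amira: $60,000; Idris: $60,000; Romilly: $15,000; Zainab: $15,000; Lachlan: $15,000; Saskia: $15,000

Rashid takes one-third of $360,000 = $120,000. The remaining $240,000 passes to the descendants.
The descendants' portion ($240,000) is divided at the children's generation into 4 shares of $60,000. Amira and Idris each take $60,000. The 2 shares of the deceased (Faisal and Ingrid) are combined into a pool of $120,000.
That pool ($120,000) is divided at the grandchildren's generation equally among Rangi, Linnea, Winona, Torin, Romilly, Zainab, Lachlan, and Saskia: $15,000 each.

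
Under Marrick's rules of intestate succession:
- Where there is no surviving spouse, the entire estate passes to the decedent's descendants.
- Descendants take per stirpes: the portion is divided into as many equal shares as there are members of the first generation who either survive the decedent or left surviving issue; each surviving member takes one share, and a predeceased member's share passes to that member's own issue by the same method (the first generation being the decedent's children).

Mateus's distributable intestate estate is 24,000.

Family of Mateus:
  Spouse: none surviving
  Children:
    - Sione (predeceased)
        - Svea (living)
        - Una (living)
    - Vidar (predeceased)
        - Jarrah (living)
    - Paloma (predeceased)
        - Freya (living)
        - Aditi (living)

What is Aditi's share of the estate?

Aditi receives 4,000.

The entire 24,000 passes to the descendants.
That amount (24,000) is divided into 3 shares of 8,000: Sione's 8,000 share passes to Sione's issue; Vidar's 8,000 share passes to Vidar's issue; Paloma's 8,000 share passes to Paloma's issue.
Sione's share (8,000) is divided into 2 shares of 4,000: Svea and Una each take 4,000.
Vidar's share (8,000) passes entirely to Jarrah.
Paloma's share (8,000) is divided into 2 shares of 4,000: Freya and Aditi each take 4,000.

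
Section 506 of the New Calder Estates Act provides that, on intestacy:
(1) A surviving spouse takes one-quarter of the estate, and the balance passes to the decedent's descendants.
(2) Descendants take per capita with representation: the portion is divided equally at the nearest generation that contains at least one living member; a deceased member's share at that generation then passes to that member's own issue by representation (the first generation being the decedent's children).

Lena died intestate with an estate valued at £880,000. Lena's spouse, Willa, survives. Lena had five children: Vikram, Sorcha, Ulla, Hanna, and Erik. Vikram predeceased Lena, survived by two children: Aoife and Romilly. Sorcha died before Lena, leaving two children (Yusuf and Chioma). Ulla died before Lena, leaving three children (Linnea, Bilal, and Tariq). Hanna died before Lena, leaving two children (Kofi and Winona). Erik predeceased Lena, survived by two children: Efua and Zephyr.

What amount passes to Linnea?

Linnea receives £60,000.

Willa takes one-quarter of £880,000 = £220,000. The remaining £660,000 passes to the descendants.
No child survives, so the initial division is made at the grandchildren's generation.
The descendants' portion (£660,000) is divided into 11 shares of £60,000: Aoife, Romilly, Yusuf, Chioma, Linnea, Bilal, Tariq, Kofi, Winona, Efua, and Zephyr each take £60,000.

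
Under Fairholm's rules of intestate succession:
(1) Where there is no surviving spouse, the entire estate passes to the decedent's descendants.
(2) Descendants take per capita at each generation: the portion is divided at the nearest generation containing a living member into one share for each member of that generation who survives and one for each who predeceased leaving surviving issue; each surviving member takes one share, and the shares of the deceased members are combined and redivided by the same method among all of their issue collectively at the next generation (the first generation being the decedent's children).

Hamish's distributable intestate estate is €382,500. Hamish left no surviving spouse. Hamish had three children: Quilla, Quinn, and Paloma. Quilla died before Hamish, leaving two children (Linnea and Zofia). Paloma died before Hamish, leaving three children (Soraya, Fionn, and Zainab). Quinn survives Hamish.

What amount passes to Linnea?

The entire €382,500 passes to the descendants.
That amount (€382,500) is divided at the children's generation into 3 shares of €127,500. Quinn takes €127,500. The 2 shares of the deceased (Quilla and Paloma) are combined into a pool of €255,000.
That pool (€255,000) is divided at the grandchildren's generation equally among Linnea, Zofia, Soraya, Fionn, and Zainab: €51,000 each.

Linnea receives €51,000.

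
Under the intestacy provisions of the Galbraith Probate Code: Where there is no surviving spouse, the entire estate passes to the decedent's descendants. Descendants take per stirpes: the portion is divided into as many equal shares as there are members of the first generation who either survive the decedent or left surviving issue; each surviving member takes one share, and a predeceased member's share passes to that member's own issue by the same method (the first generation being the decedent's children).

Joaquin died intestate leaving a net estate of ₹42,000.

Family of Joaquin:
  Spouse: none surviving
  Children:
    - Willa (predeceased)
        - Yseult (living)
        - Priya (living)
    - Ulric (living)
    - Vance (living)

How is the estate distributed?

Yseult: ₹7,000; Priya: ₹7,000; Ulric: ₹14,000; Vance: ₹14,000

The entire ₹42,000 passes to the descendants.
That amount (₹42,000) is divided into 3 shares of ₹14,000: Ulric and Vance each take ₹14,000; Willa's ₹14,000 share passes to Willa's issue.
Willa's share (₹14,000) is divided into 2 shares of ₹7,000: Yseult and Priya each take ₹7,000.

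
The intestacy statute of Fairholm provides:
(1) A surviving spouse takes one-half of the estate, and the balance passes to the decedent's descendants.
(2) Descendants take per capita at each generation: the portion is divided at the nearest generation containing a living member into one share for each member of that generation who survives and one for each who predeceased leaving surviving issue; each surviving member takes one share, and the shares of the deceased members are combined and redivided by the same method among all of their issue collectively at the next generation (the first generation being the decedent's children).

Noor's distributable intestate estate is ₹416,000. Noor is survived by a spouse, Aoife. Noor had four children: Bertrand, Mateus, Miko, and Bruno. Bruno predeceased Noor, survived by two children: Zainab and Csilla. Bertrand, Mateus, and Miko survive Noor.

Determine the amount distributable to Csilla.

Aoife takes one-half of ₹416,000 = ₹208,000. The remaining ₹208,000 passes to the descendants.
The descendants' portion (₹208,000) is divided at the children's generation into 4 shares of ₹52,000. Bertrand, Mateus, and Miko each take ₹52,000. The remaining share for the deceased Bruno (₹52,000) is carried to the next generation.
That pool (₹52,000) is divided at the grandchildren's generation equally among Zainab and Csilla: ₹26,000 each.

Csilla receives ₹26,000.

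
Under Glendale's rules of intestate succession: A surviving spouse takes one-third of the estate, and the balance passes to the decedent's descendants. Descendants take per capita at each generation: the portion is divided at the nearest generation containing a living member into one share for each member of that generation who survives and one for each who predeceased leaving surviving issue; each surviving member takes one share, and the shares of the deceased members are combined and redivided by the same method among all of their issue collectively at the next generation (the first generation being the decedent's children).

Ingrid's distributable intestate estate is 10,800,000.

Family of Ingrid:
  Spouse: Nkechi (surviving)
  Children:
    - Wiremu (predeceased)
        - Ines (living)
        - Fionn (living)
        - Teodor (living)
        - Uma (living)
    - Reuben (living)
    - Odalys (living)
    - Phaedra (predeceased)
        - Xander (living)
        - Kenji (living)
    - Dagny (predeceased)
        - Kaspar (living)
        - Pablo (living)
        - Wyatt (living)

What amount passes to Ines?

Nkechi takes one-third of 10,800,000 = 3,600,000. The remaining 7,200,000 passes to the descendants.
The descendants' portion (7,200,000) is divided at the children's generation into 5 shares of 1,440,000. Reuben and Odalys each take 1,440,000. The 3 shares of the deceased (Wiremu, Phaedra, and Dagny) are combined into a pool of 4,320,000.
That pool (4,320,000) is divided at the grandchildren's generation equally among Ines, Fionn, Teodor, Uma, Xander, Kenji, Kaspar, Pablo, and Wyatt: 480,000 each.

Ines receives 480,000.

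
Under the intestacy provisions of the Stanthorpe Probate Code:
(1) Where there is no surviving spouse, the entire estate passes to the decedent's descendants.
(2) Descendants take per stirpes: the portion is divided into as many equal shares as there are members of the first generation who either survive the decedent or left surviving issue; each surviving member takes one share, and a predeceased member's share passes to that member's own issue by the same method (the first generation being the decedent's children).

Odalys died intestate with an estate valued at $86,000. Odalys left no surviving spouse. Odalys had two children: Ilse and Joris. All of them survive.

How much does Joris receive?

Joris receives $43,000.

The entire $86,000 passes to the descendants.
That amount ($86,000) is divided into 2 shares of $43,000: Ilse and Joris each take $43,000.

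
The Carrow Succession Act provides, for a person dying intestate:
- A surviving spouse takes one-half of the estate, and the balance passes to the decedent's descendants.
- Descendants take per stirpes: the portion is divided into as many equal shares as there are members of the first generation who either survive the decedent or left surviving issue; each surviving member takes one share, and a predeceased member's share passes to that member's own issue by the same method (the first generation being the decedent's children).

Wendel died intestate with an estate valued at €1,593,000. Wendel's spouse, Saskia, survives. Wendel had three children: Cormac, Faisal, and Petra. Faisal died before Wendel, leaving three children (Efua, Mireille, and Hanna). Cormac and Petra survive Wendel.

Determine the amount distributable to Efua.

Efua receives €88,500.

Saskia takes one-half of €1,593,000 = €796,500. The remaining €796,500 passes to the descendants.
The descendants' portion (€796,500) is divided into 3 shares of €265,500: Cormac and Petra each take €265,500; Faisal's €265,500 share passes to Faisal's issue.
Faisal's share (€265,500) is divided into 3 shares of €88,500: Efua, Mireille, and Hanna each take €88,500.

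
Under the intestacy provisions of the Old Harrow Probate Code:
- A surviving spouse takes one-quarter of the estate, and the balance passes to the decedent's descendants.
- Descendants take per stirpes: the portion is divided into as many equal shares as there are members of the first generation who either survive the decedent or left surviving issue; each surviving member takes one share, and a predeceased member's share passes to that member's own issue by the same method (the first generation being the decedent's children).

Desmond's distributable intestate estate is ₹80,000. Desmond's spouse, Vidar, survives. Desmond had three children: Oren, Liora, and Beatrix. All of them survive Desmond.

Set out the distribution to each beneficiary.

Vidar takes one-quarter of ₹80,000 = ₹20,000. The remaining ₹60,000 passes to the descendants.
The descendants' portion (₹60,000) is divided into 3 shares of ₹20,000: Oren, Liora, and Beatrix each take ₹20,000.

Vidar: ₹20,000; Oren: ₹20,000; Liora: ₹20,000; Beatrix: ₹20,000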